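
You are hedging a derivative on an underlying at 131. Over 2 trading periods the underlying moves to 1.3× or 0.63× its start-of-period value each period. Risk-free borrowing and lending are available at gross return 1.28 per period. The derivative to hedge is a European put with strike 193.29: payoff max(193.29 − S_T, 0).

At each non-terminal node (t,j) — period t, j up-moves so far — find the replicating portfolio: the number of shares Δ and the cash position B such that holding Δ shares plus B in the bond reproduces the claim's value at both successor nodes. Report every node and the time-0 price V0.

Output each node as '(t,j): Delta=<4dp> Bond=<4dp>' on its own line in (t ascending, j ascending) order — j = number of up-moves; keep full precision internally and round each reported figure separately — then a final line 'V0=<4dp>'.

(0,0): Delta=-0.7573 Bond=102.3293
(1,0): Delta=-1.0000 Bond=151.0078
(1,1): Delta=-0.7537 Bond=130.3653
V0=3.1171

Since d<R<u, set p* = (R−d)/(u−d) = 0.9701; price each node as the discounted p*-expectation of its children.
Terminal payoffs: V(2,0)=141.2961, V(2,1)=86.0010, V(2,2)=0.0000
Node (1,0) S=82.5300: V=(p*·86.0010+(1−p*)·141.2961)/1.28=68.4778; Δ=(86.0010−141.2961)/(107.2890−51.9939)=-1.0000; B=V−Δ·S=151.0078
Node (1,1) S=170.3000: V=(p*·0.0000+(1−p*)·86.0010)/1.28=2.0056; Δ=(0.0000−86.0010)/(221.3900−107.2890)=-0.7537; B=V−Δ·S=130.3653
Node (0,0) S=131.0000: V=(p*·2.0056+(1−p*)·68.4778)/1.28=3.1171; Δ=(2.0056−68.4778)/(170.3000−82.5300)=-0.7573; B=V−Δ·S=102.3293
Self-financing check: at every node Δ·S+B equals the discounted successor values.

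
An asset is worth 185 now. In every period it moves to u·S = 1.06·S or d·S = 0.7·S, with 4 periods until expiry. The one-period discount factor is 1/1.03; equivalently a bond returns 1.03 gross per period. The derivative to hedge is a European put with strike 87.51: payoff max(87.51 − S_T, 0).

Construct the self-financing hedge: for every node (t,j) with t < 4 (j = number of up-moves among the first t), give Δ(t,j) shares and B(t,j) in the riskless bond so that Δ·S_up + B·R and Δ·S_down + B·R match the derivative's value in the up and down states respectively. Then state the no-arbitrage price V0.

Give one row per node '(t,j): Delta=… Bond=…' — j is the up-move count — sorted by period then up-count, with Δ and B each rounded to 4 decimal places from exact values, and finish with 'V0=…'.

No-arbitrage ⇒ martingale measure with p* = (R−d)/(u−d) = 0.9167.
Terminal payoffs: V(4,0)=43.0915, V(4,1)=20.2477, V(4,2)=0.0000, V(4,3)=0.0000, V(4,4)=0.0000
(3,0): S=63.4550. Δ = (V_up−V_dn)/(S_up−S_dn) = (20.2477−43.0915)/(67.2623−44.4185) = -1.0000. V = [p*·20.2477 + (1−p*)·43.0915]/1.03 = 21.5062. B = V − Δ·S = 84.9612.
(3,1): S=96.0890. Δ = (V_up−V_dn)/(S_up−S_dn) = (0.0000−20.2477)/(101.8543−67.2623) = -0.5853. V = [p*·0.0000 + (1−p*)·20.2477]/1.03 = 1.6382. B = V − Δ·S = 57.8818.
(3,2): S=145.5062. Δ = (V_up−V_dn)/(S_up−S_dn) = (0.0000−0.0000)/(154.2366−101.8543) = 0.0000. V = [p*·0.0000 + (1−p*)·0.0000]/1.03 = 0.0000. B = V − Δ·S = 0.0000.
(3,3): S=220.3380. Δ = (V_up−V_dn)/(S_up−S_dn) = (0.0000−0.0000)/(233.5582−154.2366) = 0.0000. V = [p*·0.0000 + (1−p*)·0.0000]/1.03 = 0.0000. B = V − Δ·S = 0.0000.
(2,0): S=90.6500. Δ = (V_up−V_dn)/(S_up−S_dn) = (1.6382−21.5062)/(96.0890−63.4550) = -0.6088. V = [p*·1.6382 + (1−p*)·21.5062]/1.03 = 3.1979. B = V − Δ·S = 58.3868.
(2,1): S=137.2700. Δ = (V_up−V_dn)/(S_up−S_dn) = (0.0000−1.6382)/(145.5062−96.0890) = -0.0331. V = [p*·0.0000 + (1−p*)·1.6382]/1.03 = 0.1325. B = V − Δ·S = 4.6830.
(2,2): S=207.8660. Δ = (V_up−V_dn)/(S_up−S_dn) = (0.0000−0.0000)/(220.3380−145.5062) = 0.0000. V = [p*·0.0000 + (1−p*)·0.0000]/1.03 = 0.0000. B = V − Δ·S = 0.0000.
(1,0): S=129.5000. Δ = (V_up−V_dn)/(S_up−S_dn) = (0.1325−3.1979)/(137.2700−90.6500) = -0.0658. V = [p*·0.1325 + (1−p*)·3.1979]/1.03 = 0.3767. B = V − Δ·S = 8.8916.
(1,1): S=196.1000. Δ = (V_up−V_dn)/(S_up−S_dn) = (0.0000−0.1325)/(207.8660−137.2700) = -0.0019. V = [p*·0.0000 + (1−p*)·0.1325]/1.03 = 0.0107. B = V − Δ·S = 0.3789.
(0,0): S=185.0000. Δ = (V_up−V_dn)/(S_up−S_dn) = (0.0107−0.3767)/(196.1000−129.5000) = -0.0055. V = [p*·0.0107 + (1−p*)·0.3767]/1.03 = 0.0400. B = V − Δ·S = 1.0566.
Each (Δ,B) replicates both successor values, so the strategy is self-financing and V0 is arbitrage-free.

(0,0): Delta=-0.0055 Bond=1.0566
(1,0): Delta=-0.0658 Bond=8.8916
(1,1): Delta=-0.0019 Bond=0.3789
(2,0): Delta=-0.6088 Bond=58.3868
(2,1): Delta=-0.0331 Bond=4.6830
(2,2): Delta=0.0000 Bond=0.0000
(3,0): Delta=-1.0000 Bond=84.9612
(3,1): Delta=-0.5853 Bond=57.8818
(3,2): Delta=0.0000 Bond=0.0000
(3,3): Delta=0.0000 Bond=0.0000
V0=0.0400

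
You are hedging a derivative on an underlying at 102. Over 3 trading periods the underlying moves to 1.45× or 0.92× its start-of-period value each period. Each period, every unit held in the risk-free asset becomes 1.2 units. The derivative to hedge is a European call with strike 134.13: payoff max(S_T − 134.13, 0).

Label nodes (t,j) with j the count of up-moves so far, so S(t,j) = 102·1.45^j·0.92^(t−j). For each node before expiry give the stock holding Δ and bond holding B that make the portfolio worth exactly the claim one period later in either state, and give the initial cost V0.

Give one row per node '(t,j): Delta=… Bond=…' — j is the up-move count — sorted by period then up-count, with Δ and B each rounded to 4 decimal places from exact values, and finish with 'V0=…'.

Since d<R<u, set p* = (R−d)/(u−d) = 0.5283; price each node as the discounted p*-expectation of its children.
Terminal payoffs: V(3,0)=0.0000, V(3,1)=0.0000, V(3,2)=63.1686, V(3,3)=176.8297
(2,0): S=86.3328. Δ = (V_up−V_dn)/(S_up−S_dn) = (0.0000−0.0000)/(125.1826−79.4262) = 0.0000. V = [p*·0.0000 + (1−p*)·0.0000]/1.2 = 0.0000. B = V − Δ·S = 0.0000.
(2,1): S=136.0680. Δ = (V_up−V_dn)/(S_up−S_dn) = (63.1686−0.0000)/(197.2986−125.1826) = 0.8759. V = [p*·63.1686 + (1−p*)·0.0000]/1.2 = 27.8101. B = V − Δ·S = -91.3760.
(2,2): S=214.4550. Δ = (V_up−V_dn)/(S_up−S_dn) = (176.8297−63.1686)/(310.9597−197.2986) = 1.0000. V = [p*·176.8297 + (1−p*)·63.1686]/1.2 = 102.6800. B = V − Δ·S = -111.7750.
(1,0): S=93.8400. Δ = (V_up−V_dn)/(S_up−S_dn) = (27.8101−0.0000)/(136.0680−86.3328) = 0.5592. V = [p*·27.8101 + (1−p*)·0.0000]/1.2 = 12.2434. B = V − Δ·S = -40.2284.
(1,1): S=147.9000. Δ = (V_up−V_dn)/(S_up−S_dn) = (102.6800−27.8101)/(214.4550−136.0680) = 0.9551. V = [p*·102.6800 + (1−p*)·27.8101]/1.2 = 56.1367. B = V − Δ·S = -85.1273.
(0,0): S=102.0000. Δ = (V_up−V_dn)/(S_up−S_dn) = (56.1367−12.2434)/(147.9000−93.8400) = 0.8119. V = [p*·56.1367 + (1−p*)·12.2434]/1.2 = 29.5269. B = V − Δ·S = -53.2905.
The time-0 hedge costs 29.5269, which is the no-arbitrage price.

(0,0): Delta=0.8119 Bond=-53.2905
(1,0): Delta=0.5592 Bond=-40.2284
(1,1): Delta=0.9551 Bond=-85.1273
(2,0): Delta=0.0000 Bond=0.0000
(2,1): Delta=0.8759 Bond=-91.3760
(2,2): Delta=1.0000 Bond=-111.7750
V0=29.5269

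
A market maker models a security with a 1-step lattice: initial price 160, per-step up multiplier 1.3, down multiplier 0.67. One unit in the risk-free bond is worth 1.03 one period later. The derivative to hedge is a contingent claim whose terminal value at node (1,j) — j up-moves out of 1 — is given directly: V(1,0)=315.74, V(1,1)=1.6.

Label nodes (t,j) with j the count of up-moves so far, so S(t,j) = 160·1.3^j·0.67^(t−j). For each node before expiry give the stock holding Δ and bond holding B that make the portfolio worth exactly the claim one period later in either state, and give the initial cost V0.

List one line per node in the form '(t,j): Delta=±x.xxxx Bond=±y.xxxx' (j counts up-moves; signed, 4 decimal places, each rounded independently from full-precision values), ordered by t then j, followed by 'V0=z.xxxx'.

Risk-neutral probability p* = (R−d)/(u−d) = (1.03−0.67)/(1.3−0.67) = 0.5714.
Payoff layer (t=1): V(1,0)=315.7400, V(1,1)=1.6000
Node (0,0) S=160.0000: V=(p*·1.6000+(1−p*)·315.7400)/1.03=132.2635; Δ=(1.6000−315.7400)/(208.0000−107.2000)=-3.1165; B=V−Δ·S=630.8984
Each (Δ,B) replicates both successor values, so the strategy is self-financing and V0 is arbitrage-free.

(0,0): Delta=-3.1165 Bond=630.8984
V0=132.2635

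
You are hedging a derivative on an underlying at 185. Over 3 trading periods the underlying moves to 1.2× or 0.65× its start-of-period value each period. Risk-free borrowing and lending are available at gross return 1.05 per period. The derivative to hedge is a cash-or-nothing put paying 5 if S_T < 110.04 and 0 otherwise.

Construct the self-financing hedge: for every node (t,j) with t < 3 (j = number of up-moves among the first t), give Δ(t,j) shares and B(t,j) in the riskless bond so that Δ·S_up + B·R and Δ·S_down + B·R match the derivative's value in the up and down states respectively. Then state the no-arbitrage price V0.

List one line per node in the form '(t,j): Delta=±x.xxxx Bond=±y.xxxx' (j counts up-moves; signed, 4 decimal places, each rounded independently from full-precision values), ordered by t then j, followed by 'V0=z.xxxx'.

Under the risk-neutral measure, an up-move has probability p* = (R−d)/(u−d) = 0.7273 and values discount at R = 1.05.
Payoff layer (t=3): V(3,0)=5.0000, V(3,1)=5.0000, V(3,2)=0.0000, V(3,3)=0.0000
  t=2,j=0: stock 78.1625 → up 93.7950 (V=5.0000), down 50.8056 (V=5.0000). Price 4.7619; hedge Δ=0.0000, bond B=4.7619.
  t=2,j=1: stock 144.3000 → up 173.1600 (V=0.0000), down 93.7950 (V=5.0000). Price 1.2987; hedge Δ=-0.0630, bond B=10.3896.
  t=2,j=2: stock 266.4000 → up 319.6800 (V=0.0000), down 173.1600 (V=0.0000). Price 0.0000; hedge Δ=0.0000, bond B=0.0000.
  t=1,j=0: stock 120.2500 → up 144.3000 (V=1.2987), down 78.1625 (V=4.7619). Price 2.1364; hedge Δ=-0.0524, bond B=8.4331.
  t=1,j=1: stock 222.0000 → up 266.4000 (V=0.0000), down 144.3000 (V=1.2987). Price 0.3373; hedge Δ=-0.0106, bond B=2.6986.
  t=0,j=0: stock 185.0000 → up 222.0000 (V=0.3373), down 120.2500 (V=2.1364). Price 0.7886; hedge Δ=-0.0177, bond B=4.0596.
Each (Δ,B) replicates both successor values, so the strategy is self-financing and V0 is arbitrage-free.

(0,0): Delta=-0.0177 Bond=4.0596
(1,0): Delta=-0.0524 Bond=8.4331
(1,1): Delta=-0.0106 Bond=2.6986
(2,0): Delta=0.0000 Bond=4.7619
(2,1): Delta=-0.0630 Bond=10.3896
(2,2): Delta=0.0000 Bond=0.0000
V0=0.7886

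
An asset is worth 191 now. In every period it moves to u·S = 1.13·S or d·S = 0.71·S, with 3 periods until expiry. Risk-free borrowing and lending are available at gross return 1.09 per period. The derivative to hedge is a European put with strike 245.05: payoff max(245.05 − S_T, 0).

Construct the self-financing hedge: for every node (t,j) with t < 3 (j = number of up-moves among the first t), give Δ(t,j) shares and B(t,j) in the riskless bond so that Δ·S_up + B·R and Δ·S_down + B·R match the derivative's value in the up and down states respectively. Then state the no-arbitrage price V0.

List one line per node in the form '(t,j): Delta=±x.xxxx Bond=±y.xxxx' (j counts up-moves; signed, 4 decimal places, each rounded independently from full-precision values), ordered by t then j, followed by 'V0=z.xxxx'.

(0,0): Delta=-0.7377 Bond=156.5862
(1,0): Delta=-1.0000 Bond=206.2537
(1,1): Delta=-0.7203 Bond=166.9343
(2,0): Delta=-1.0000 Bond=224.8165
(2,1): Delta=-1.0000 Bond=224.8165
(2,2): Delta=-0.7018 Bond=177.4470
V0=15.6914

Since d<R<u, set p* = (R−d)/(u−d) = 0.9048; price each node as the discounted p*-expectation of its children.
At expiry t=3: V(3,0)=176.6890, V(3,1)=136.2501, V(3,2)=71.8896, V(3,3)=0.0000
Node (2,0) S=96.2831: V=(p*·136.2501+(1−p*)·176.6890)/1.09=128.5334; Δ=(136.2501−176.6890)/(108.7999−68.3610)=-1.0000; B=V−Δ·S=224.8165
Node (2,1) S=153.2393: V=(p*·71.8896+(1−p*)·136.2501)/1.09=71.5772; Δ=(71.8896−136.2501)/(173.1604−108.7999)=-1.0000; B=V−Δ·S=224.8165
Node (2,2) S=243.8879: V=(p*·0.0000+(1−p*)·71.8896)/1.09=6.2813; Δ=(0.0000−71.8896)/(275.5933−173.1604)=-0.7018; B=V−Δ·S=177.4470
Node (1,0) S=135.6100: V=(p*·71.5772+(1−p*)·128.5334)/1.09=70.6437; Δ=(71.5772−128.5334)/(153.2393−96.2831)=-1.0000; B=V−Δ·S=206.2537
Node (1,1) S=215.8300: V=(p*·6.2813+(1−p*)·71.5772)/1.09=11.4679; Δ=(6.2813−71.5772)/(243.8879−153.2393)=-0.7203; B=V−Δ·S=166.9343
Node (0,0) S=191.0000: V=(p*·11.4679+(1−p*)·70.6437)/1.09=15.6914; Δ=(11.4679−70.6437)/(215.8300−135.6100)=-0.7377; B=V−Δ·S=156.5862
Check: Δ(0,0)·S0 + B(0,0) = 15.6914 = V0.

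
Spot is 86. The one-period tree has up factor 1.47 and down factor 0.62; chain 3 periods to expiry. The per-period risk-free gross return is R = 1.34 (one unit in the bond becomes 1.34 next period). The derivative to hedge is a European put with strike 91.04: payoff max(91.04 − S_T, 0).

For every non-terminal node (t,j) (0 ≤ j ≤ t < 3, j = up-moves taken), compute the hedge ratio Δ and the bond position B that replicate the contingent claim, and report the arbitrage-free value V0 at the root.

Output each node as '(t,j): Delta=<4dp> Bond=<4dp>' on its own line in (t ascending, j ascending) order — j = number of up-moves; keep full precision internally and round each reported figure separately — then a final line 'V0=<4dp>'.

(0,0): Delta=-0.0888 Bond=8.7895
(1,0): Delta=-0.6628 Bond=42.3818
(1,1): Delta=-0.0451 Bond=6.2522
(2,0): Delta=-1.0000 Bond=67.9403
(2,1): Delta=-0.6371 Bond=54.7787
(2,2): Delta=0.0000 Bond=0.0000
V0=1.1534

No-arbitrage ⇒ martingale measure with p* = (R−d)/(u−d) = 0.8471.
Payoff layer (t=3): V(3,0)=70.5438, V(3,1)=42.4442, V(3,2)=0.0000, V(3,3)=0.0000
  t=2,j=0: stock 33.0584 → up 48.5958 (V=42.4442), down 20.4962 (V=70.5438). Price 34.8819; hedge Δ=-1.0000, bond B=67.9403.
  t=2,j=1: stock 78.3804 → up 115.2192 (V=0.0000), down 48.5958 (V=42.4442). Price 4.8444; hedge Δ=-0.6371, bond B=54.7787.
  t=2,j=2: stock 185.8374 → up 273.1810 (V=0.0000), down 115.2192 (V=0.0000). Price 0.0000; hedge Δ=0.0000, bond B=0.0000.
  t=1,j=0: stock 53.3200 → up 78.3804 (V=4.8444), down 33.0584 (V=34.8819). Price 7.0435; hedge Δ=-0.6628, bond B=42.3818.
  t=1,j=1: stock 126.4200 → up 185.8374 (V=0.0000), down 78.3804 (V=4.8444). Price 0.5529; hedge Δ=-0.0451, bond B=6.2522.
  t=0,j=0: stock 86.0000 → up 126.4200 (V=0.5529), down 53.3200 (V=7.0435). Price 1.1534; hedge Δ=-0.0888, bond B=8.7895.
Check: Δ(0,0)·S0 + B(0,0) = 1.1534 = V0.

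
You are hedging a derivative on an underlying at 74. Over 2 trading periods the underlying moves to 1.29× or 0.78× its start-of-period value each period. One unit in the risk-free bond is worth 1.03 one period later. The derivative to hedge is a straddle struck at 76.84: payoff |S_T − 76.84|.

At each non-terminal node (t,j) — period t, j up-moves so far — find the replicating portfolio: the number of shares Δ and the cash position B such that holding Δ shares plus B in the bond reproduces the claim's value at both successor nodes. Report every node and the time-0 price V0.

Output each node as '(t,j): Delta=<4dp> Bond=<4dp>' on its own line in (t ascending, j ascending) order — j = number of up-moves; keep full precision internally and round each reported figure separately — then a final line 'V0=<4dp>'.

No-arbitrage ⇒ martingale measure with p* = (R−d)/(u−d) = 0.4902.
Payoff layer (t=2): V(2,0)=31.8184, V(2,1)=2.3812, V(2,2)=46.3034
(1,0): S=57.7200. Δ = (V_up−V_dn)/(S_up−S_dn) = (2.3812−31.8184)/(74.4588−45.0216) = -1.0000. V = [p*·2.3812 + (1−p*)·31.8184]/1.03 = 16.8819. B = V − Δ·S = 74.6019.
(1,1): S=95.4600. Δ = (V_up−V_dn)/(S_up−S_dn) = (46.3034−2.3812)/(123.1434−74.4588) = 0.9022. V = [p*·46.3034 + (1−p*)·2.3812]/1.03 = 23.2152. B = V − Δ·S = -62.9067.
(0,0): S=74.0000. Δ = (V_up−V_dn)/(S_up−S_dn) = (23.2152−16.8819)/(95.4600−57.7200) = 0.1678. V = [p*·23.2152 + (1−p*)·16.8819]/1.03 = 19.4044. B = V − Δ·S = 6.9861.
Root portfolio cost Δ·74+B reproduces V0=19.4044.

(0,0): Delta=0.1678 Bond=6.9861
(1,0): Delta=-1.0000 Bond=74.6019
(1,1): Delta=0.9022 Bond=-62.9067
V0=19.4044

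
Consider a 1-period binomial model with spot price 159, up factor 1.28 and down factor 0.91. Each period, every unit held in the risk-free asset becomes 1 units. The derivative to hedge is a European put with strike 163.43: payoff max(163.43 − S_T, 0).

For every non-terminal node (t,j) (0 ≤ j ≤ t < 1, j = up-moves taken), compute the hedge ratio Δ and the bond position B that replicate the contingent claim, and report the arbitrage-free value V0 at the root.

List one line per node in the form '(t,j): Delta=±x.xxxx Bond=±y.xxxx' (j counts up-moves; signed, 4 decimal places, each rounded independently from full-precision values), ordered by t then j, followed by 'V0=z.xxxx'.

No-arbitrage ⇒ martingale measure with p* = (R−d)/(u−d) = 0.2432.
Terminal values V(1,·): V(1,0)=18.7400, V(1,1)=0.0000
(0,0): S=159.0000. Δ = (V_up−V_dn)/(S_up−S_dn) = (0.0000−18.7400)/(203.5200−144.6900) = -0.3185. V = [p*·0.0000 + (1−p*)·18.7400]/1 = 14.1816. B = V − Δ·S = 64.8303.
The time-0 hedge costs 14.1816, which is the no-arbitrage price.

(0,0): Delta=-0.3185 Bond=64.8303
V0=14.1816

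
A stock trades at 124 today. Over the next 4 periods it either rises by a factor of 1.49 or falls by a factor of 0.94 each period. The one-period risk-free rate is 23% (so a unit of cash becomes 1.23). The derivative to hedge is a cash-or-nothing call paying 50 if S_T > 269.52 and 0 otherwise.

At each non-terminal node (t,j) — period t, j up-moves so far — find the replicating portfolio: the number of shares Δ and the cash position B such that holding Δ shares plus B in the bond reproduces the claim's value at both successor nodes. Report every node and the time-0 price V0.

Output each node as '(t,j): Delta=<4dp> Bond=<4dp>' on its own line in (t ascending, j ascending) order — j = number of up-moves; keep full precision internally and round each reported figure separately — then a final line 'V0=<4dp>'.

Risk-neutral probability p* = (R−d)/(u−d) = (1.23−0.94)/(1.49−0.94) = 0.5273.
Terminal payoffs: V(4,0)=0.0000, V(4,1)=0.0000, V(4,2)=0.0000, V(4,3)=50.0000, V(4,4)=50.0000
  t=3,j=0: stock 102.9924 → up 153.4587 (V=0.0000), down 96.8129 (V=0.0000). Price 0.0000; hedge Δ=0.0000, bond B=0.0000.
  t=3,j=1: stock 163.2539 → up 243.2484 (V=0.0000), down 153.4587 (V=0.0000). Price 0.0000; hedge Δ=0.0000, bond B=0.0000.
  t=3,j=2: stock 258.7749 → up 385.5745 (V=50.0000), down 243.2484 (V=0.0000). Price 21.4339; hedge Δ=0.3513, bond B=-69.4752.
  t=3,j=3: stock 410.1857 → up 611.1767 (V=50.0000), down 385.5745 (V=50.0000). Price 40.6504; hedge Δ=0.0000, bond B=40.6504.
  t=2,j=0: stock 109.5664 → up 163.2539 (V=0.0000), down 102.9924 (V=0.0000). Price 0.0000; hedge Δ=0.0000, bond B=0.0000.
  t=2,j=1: stock 173.6744 → up 258.7749 (V=21.4339), down 163.2539 (V=0.0000). Price 9.1882; hedge Δ=0.2244, bond B=-29.7824.
  t=2,j=2: stock 275.2924 → up 410.1857 (V=40.6504), down 258.7749 (V=21.4339). Price 25.6636; hedge Δ=0.1269, bond B=-9.2756.
  t=1,j=0: stock 116.5600 → up 173.6744 (V=9.1882), down 109.5664 (V=0.0000). Price 3.9388; hedge Δ=0.1433, bond B=-12.7670.
  t=1,j=1: stock 184.7600 → up 275.2924 (V=25.6636), down 173.6744 (V=9.1882). Price 14.5327; hedge Δ=0.1621, bond B=-15.4226.
  t=0,j=0: stock 124.0000 → up 184.7600 (V=14.5327), down 116.5600 (V=3.9388). Price 7.7436; hedge Δ=0.1553, bond B=-11.5181.
The time-0 hedge costs 7.7436, which is the no-arbitrage price.

(0,0): Delta=0.1553 Bond=-11.5181
(1,0): Delta=0.1433 Bond=-12.7670
(1,1): Delta=0.1621 Bond=-15.4226
(2,0): Delta=0.0000 Bond=0.0000
(2,1): Delta=0.2244 Bond=-29.7824
(2,2): Delta=0.1269 Bond=-9.2756
(3,0): Delta=0.0000 Bond=0.0000
(3,1): Delta=0.0000 Bond=0.0000
(3,2): Delta=0.3513 Bond=-69.4752
(3,3): Delta=0.0000 Bond=40.6504
V0=7.7436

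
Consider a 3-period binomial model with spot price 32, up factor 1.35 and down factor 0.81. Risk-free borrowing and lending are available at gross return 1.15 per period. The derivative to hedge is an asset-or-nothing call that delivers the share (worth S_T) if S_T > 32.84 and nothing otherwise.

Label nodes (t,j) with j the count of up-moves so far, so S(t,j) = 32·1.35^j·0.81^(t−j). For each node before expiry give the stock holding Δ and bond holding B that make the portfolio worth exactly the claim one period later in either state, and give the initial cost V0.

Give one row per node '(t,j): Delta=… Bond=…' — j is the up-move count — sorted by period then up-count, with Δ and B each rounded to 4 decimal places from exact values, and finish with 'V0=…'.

Under the risk-neutral measure, an up-move has probability p* = (R−d)/(u−d) = 0.6296 and values discount at R = 1.15.
At expiry t=3: V(3,0)=0.0000, V(3,1)=0.0000, V(3,2)=47.2392, V(3,3)=78.7320
(2,0): S=20.9952. Δ = (V_up−V_dn)/(S_up−S_dn) = (0.0000−0.0000)/(28.3435−17.0061) = 0.0000. V = [p*·0.0000 + (1−p*)·0.0000]/1.15 = 0.0000. B = V − Δ·S = 0.0000.
(2,1): S=34.9920. Δ = (V_up−V_dn)/(S_up−S_dn) = (47.2392−0.0000)/(47.2392−28.3435) = 2.5000. V = [p*·47.2392 + (1−p*)·0.0000]/1.15 = 25.8637. B = V − Δ·S = -61.6163.
(2,2): S=58.3200. Δ = (V_up−V_dn)/(S_up−S_dn) = (78.7320−47.2392)/(78.7320−47.2392) = 1.0000. V = [p*·78.7320 + (1−p*)·47.2392]/1.15 = 58.3200. B = V − Δ·S = 0.0000.
(1,0): S=25.9200. Δ = (V_up−V_dn)/(S_up−S_dn) = (25.8637−0.0000)/(34.9920−20.9952) = 1.8478. V = [p*·25.8637 + (1−p*)·0.0000]/1.15 = 14.1605. B = V − Δ·S = -33.7352.
(1,1): S=43.2000. Δ = (V_up−V_dn)/(S_up−S_dn) = (58.3200−25.8637)/(58.3200−34.9920) = 1.3913. V = [p*·58.3200 + (1−p*)·25.8637]/1.15 = 40.2601. B = V − Δ·S = -19.8442.
(0,0): S=32.0000. Δ = (V_up−V_dn)/(S_up−S_dn) = (40.2601−14.1605)/(43.2000−25.9200) = 1.5104. V = [p*·40.2601 + (1−p*)·14.1605]/1.15 = 26.6031. B = V − Δ·S = -21.7296.
Self-financing check: at every node Δ·S+B equals the discounted successor values.

(0,0): Delta=1.5104 Bond=-21.7296
(1,0): Delta=1.8478 Bond=-33.7352
(1,1): Delta=1.3913 Bond=-19.8442
(2,0): Delta=0.0000 Bond=0.0000
(2,1): Delta=2.5000 Bond=-61.6163
(2,2): Delta=1.0000 Bond=0.0000
V0=26.6031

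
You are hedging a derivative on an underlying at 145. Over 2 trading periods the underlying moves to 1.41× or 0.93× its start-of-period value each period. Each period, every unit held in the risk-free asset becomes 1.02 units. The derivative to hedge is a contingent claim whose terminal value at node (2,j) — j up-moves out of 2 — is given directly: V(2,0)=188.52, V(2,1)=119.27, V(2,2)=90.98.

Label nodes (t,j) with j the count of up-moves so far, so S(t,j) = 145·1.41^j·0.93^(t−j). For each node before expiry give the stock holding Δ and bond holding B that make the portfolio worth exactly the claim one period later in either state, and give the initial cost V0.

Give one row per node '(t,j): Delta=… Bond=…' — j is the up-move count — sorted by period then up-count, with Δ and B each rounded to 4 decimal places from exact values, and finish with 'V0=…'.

(0,0): Delta=-0.8673 Bond=283.3790
(1,0): Delta=-1.0699 Bond=316.3646
(1,1): Delta=-0.2883 Bond=170.6685
V0=157.6233

Under the risk-neutral measure, an up-move has probability p* = (R−d)/(u−d) = 0.1875 and values discount at R = 1.02.
At expiry t=2: V(2,0)=188.5200, V(2,1)=119.2700, V(2,2)=90.9800
Node (1,0) S=134.8500: V=(p*·119.2700+(1−p*)·188.5200)/1.02=172.0938; Δ=(119.2700−188.5200)/(190.1385−125.4105)=-1.0699; B=V−Δ·S=316.3646
Node (1,1) S=204.4500: V=(p*·90.9800+(1−p*)·119.2700)/1.02=111.7310; Δ=(90.9800−119.2700)/(288.2745−190.1385)=-0.2883; B=V−Δ·S=170.6685
Node (0,0) S=145.0000: V=(p*·111.7310+(1−p*)·172.0938)/1.02=157.6233; Δ=(111.7310−172.0938)/(204.4500−134.8500)=-0.8673; B=V−Δ·S=283.3790
Root portfolio cost Δ·145+B reproduces V0=157.6233.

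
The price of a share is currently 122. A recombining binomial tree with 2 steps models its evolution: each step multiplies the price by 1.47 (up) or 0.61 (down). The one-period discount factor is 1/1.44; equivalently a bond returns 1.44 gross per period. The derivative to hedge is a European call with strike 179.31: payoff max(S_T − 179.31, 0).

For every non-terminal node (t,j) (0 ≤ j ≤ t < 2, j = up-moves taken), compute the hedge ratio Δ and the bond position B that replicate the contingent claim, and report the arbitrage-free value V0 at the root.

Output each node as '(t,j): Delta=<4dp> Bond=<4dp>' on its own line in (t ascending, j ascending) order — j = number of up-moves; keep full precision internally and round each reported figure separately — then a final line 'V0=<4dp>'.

(0,0): Delta=0.5386 Bond=-27.8366
(1,0): Delta=0.0000 Bond=0.0000
(1,1): Delta=0.5467 Bond=-41.5335
V0=37.8760

Since d<R<u, set p* = (R−d)/(u−d) = 0.9651; price each node as the discounted p*-expectation of its children.
Payoff layer (t=2): V(2,0)=0.0000, V(2,1)=0.0000, V(2,2)=84.3198
  t=1,j=0: stock 74.4200 → up 109.3974 (V=0.0000), down 45.3962 (V=0.0000). Price 0.0000; hedge Δ=0.0000, bond B=0.0000.
  t=1,j=1: stock 179.3400 → up 263.6298 (V=84.3198), down 109.3974 (V=0.0000). Price 56.5128; hedge Δ=0.5467, bond B=-41.5335.
  t=0,j=0: stock 122.0000 → up 179.3400 (V=56.5128), down 74.4200 (V=0.0000). Price 37.8760; hedge Δ=0.5386, bond B=-27.8366.
The time-0 hedge costs 37.8760, which is the no-arbitrage price.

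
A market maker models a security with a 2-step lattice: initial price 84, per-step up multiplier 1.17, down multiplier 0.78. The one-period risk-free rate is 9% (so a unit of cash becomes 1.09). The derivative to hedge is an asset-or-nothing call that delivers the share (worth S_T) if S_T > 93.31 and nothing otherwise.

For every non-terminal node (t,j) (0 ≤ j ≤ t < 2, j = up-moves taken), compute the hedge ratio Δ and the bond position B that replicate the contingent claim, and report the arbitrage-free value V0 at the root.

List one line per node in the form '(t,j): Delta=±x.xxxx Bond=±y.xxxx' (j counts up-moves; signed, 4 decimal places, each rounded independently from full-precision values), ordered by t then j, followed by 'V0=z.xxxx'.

(0,0): Delta=2.5596 Bond=-153.8598
(1,0): Delta=0.0000 Bond=0.0000
(1,1): Delta=3.0000 Bond=-210.9864
V0=61.1494

No-arbitrage ⇒ martingale measure with p* = (R−d)/(u−d) = 0.7949.
Payoff layer (t=2): V(2,0)=0.0000, V(2,1)=0.0000, V(2,2)=114.9876
(1,0): S=65.5200. Δ = (V_up−V_dn)/(S_up−S_dn) = (0.0000−0.0000)/(76.6584−51.1056) = 0.0000. V = [p*·0.0000 + (1−p*)·0.0000]/1.09 = 0.0000. B = V − Δ·S = 0.0000.
(1,1): S=98.2800. Δ = (V_up−V_dn)/(S_up−S_dn) = (114.9876−0.0000)/(114.9876−76.6584) = 3.0000. V = [p*·114.9876 + (1−p*)·0.0000]/1.09 = 83.8536. B = V − Δ·S = -210.9864.
(0,0): S=84.0000. Δ = (V_up−V_dn)/(S_up−S_dn) = (83.8536−0.0000)/(98.2800−65.5200) = 2.5596. V = [p*·83.8536 + (1−p*)·0.0000]/1.09 = 61.1494. B = V − Δ·S = -153.8598.
Root portfolio cost Δ·84+B reproduces V0=61.1494.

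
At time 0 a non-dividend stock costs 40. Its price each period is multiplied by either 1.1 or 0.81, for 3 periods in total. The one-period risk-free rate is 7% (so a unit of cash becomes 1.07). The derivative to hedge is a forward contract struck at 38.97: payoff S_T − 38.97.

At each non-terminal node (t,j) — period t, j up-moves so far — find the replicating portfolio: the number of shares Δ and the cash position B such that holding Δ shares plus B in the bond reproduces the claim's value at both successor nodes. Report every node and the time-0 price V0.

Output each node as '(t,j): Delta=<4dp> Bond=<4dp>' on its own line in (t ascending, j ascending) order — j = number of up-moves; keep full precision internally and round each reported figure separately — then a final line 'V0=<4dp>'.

Under the risk-neutral measure, an up-move has probability p* = (R−d)/(u−d) = 0.8966 and values discount at R = 1.07.
Payoff layer (t=3): V(3,0)=-17.7124, V(3,1)=-10.1016, V(3,2)=0.2340, V(3,3)=14.2700
(2,0): S=26.2440. Δ = (V_up−V_dn)/(S_up−S_dn) = (-10.1016−-17.7124)/(28.8684−21.2576) = 1.0000. V = [p*·-10.1016 + (1−p*)·-17.7124]/1.07 = -10.1766. B = V − Δ·S = -36.4206.
(2,1): S=35.6400. Δ = (V_up−V_dn)/(S_up−S_dn) = (0.2340−-10.1016)/(39.2040−28.8684) = 1.0000. V = [p*·0.2340 + (1−p*)·-10.1016]/1.07 = -0.7806. B = V − Δ·S = -36.4206.
(2,2): S=48.4000. Δ = (V_up−V_dn)/(S_up−S_dn) = (14.2700−0.2340)/(53.2400−39.2040) = 1.0000. V = [p*·14.2700 + (1−p*)·0.2340]/1.07 = 11.9794. B = V − Δ·S = -36.4206.
(1,0): S=32.4000. Δ = (V_up−V_dn)/(S_up−S_dn) = (-0.7806−-10.1766)/(35.6400−26.2440) = 1.0000. V = [p*·-0.7806 + (1−p*)·-10.1766]/1.07 = -1.6379. B = V − Δ·S = -34.0379.
(1,1): S=44.0000. Δ = (V_up−V_dn)/(S_up−S_dn) = (11.9794−-0.7806)/(48.4000−35.6400) = 1.0000. V = [p*·11.9794 + (1−p*)·-0.7806]/1.07 = 9.9621. B = V − Δ·S = -34.0379.
(0,0): S=40.0000. Δ = (V_up−V_dn)/(S_up−S_dn) = (9.9621−-1.6379)/(44.0000−32.4000) = 1.0000. V = [p*·9.9621 + (1−p*)·-1.6379]/1.07 = 8.1889. B = V − Δ·S = -31.8111.
Self-financing check: at every node Δ·S+B equals the discounted successor values.

(0,0): Delta=1.0000 Bond=-31.8111
(1,0): Delta=1.0000 Bond=-34.0379
(1,1): Delta=1.0000 Bond=-34.0379
(2,0): Delta=1.0000 Bond=-36.4206
(2,1): Delta=1.0000 Bond=-36.4206
(2,2): Delta=1.0000 Bond=-36.4206
V0=8.1889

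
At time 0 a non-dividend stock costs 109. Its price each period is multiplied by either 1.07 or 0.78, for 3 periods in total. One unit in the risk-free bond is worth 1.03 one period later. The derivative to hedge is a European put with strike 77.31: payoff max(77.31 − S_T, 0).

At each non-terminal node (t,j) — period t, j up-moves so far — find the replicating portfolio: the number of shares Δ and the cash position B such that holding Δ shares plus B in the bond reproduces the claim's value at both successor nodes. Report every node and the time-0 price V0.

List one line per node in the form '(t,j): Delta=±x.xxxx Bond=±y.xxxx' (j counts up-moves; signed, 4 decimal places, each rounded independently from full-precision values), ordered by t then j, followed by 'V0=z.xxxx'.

Under the risk-neutral measure, an up-move has probability p* = (R−d)/(u−d) = 0.8621 and values discount at R = 1.03.
Terminal payoffs: V(3,0)=25.5838, V(3,1)=6.3523, V(3,2)=0.0000, V(3,3)=0.0000
  t=2,j=0: stock 66.3156 → up 70.9577 (V=6.3523), down 51.7262 (V=25.5838). Price 8.7427; hedge Δ=-1.0000, bond B=75.0583.
  t=2,j=1: stock 90.9714 → up 97.3394 (V=0.0000), down 70.9577 (V=6.3523). Price 0.8507; hedge Δ=-0.2408, bond B=22.7552.
  t=2,j=2: stock 124.7941 → up 133.5297 (V=0.0000), down 97.3394 (V=0.0000). Price 0.0000; hedge Δ=0.0000, bond B=0.0000.
  t=1,j=0: stock 85.0200 → up 90.9714 (V=0.8507), down 66.3156 (V=8.7427). Price 1.8827; hedge Δ=-0.3201, bond B=29.0965.
  t=1,j=1: stock 116.6300 → up 124.7941 (V=0.0000), down 90.9714 (V=0.8507). Price 0.1139; hedge Δ=-0.0252, bond B=3.0472.
  t=0,j=0: stock 109.0000 → up 116.6300 (V=0.1139), down 85.0200 (V=1.8827). Price 0.3475; hedge Δ=-0.0560, bond B=6.4468.
Self-financing check: at every node Δ·S+B equals the discounted successor values.

(0,0): Delta=-0.0560 Bond=6.4468
(1,0): Delta=-0.3201 Bond=29.0965
(1,1): Delta=-0.0252 Bond=3.0472
(2,0): Delta=-1.0000 Bond=75.0583
(2,1): Delta=-0.2408 Bond=22.7552
(2,2): Delta=0.0000 Bond=0.0000
V0=0.3475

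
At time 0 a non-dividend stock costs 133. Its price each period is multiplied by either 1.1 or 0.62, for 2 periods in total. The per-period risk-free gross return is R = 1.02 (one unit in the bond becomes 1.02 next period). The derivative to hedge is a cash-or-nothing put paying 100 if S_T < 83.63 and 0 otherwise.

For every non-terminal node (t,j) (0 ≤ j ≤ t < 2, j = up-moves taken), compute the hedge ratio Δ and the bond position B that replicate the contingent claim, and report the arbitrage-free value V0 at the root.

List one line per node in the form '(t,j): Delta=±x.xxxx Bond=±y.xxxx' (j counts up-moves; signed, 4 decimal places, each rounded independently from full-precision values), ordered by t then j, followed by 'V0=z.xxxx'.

(0,0): Delta=-0.2560 Bond=36.7113
(1,0): Delta=-2.5265 Bond=224.6732
(1,1): Delta=0.0000 Bond=0.0000
V0=2.6699

The replicating-portfolio and risk-neutral prices coincide; use p* = (1.02−0.62)/(1.1−0.62) = 0.8333 for the latter.
Terminal values V(2,·): V(2,0)=100.0000, V(2,1)=0.0000, V(2,2)=0.0000
Node (1,0) S=82.4600: V=(p*·0.0000+(1−p*)·100.0000)/1.02=16.3399; Δ=(0.0000−100.0000)/(90.7060−51.1252)=-2.5265; B=V−Δ·S=224.6732
Node (1,1) S=146.3000: V=(p*·0.0000+(1−p*)·0.0000)/1.02=0.0000; Δ=(0.0000−0.0000)/(160.9300−90.7060)=0.0000; B=V−Δ·S=0.0000
Node (0,0) S=133.0000: V=(p*·0.0000+(1−p*)·16.3399)/1.02=2.6699; Δ=(0.0000−16.3399)/(146.3000−82.4600)=-0.2560; B=V−Δ·S=36.7113
Check: Δ(0,0)·S0 + B(0,0) = 2.6699 = V0.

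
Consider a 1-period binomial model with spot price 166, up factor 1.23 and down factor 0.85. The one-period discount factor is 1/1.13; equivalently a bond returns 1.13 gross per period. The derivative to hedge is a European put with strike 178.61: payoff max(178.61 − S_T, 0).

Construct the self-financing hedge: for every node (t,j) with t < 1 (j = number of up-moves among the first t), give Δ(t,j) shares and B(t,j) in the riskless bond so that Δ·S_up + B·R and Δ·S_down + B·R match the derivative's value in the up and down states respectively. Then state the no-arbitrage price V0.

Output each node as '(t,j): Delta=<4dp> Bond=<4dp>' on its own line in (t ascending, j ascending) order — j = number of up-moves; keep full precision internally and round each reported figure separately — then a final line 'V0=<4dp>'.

Since d<R<u, set p* = (R−d)/(u−d) = 0.7368; price each node as the discounted p*-expectation of its children.
Payoff layer (t=1): V(1,0)=37.5100, V(1,1)=0.0000
  t=0,j=0: stock 166.0000 → up 204.1800 (V=0.0000), down 141.1000 (V=37.5100). Price 8.7354; hedge Δ=-0.5946, bond B=107.4460.
Check: Δ(0,0)·S0 + B(0,0) = 8.7354 = V0.

(0,0): Delta=-0.5946 Bond=107.4460
V0=8.7354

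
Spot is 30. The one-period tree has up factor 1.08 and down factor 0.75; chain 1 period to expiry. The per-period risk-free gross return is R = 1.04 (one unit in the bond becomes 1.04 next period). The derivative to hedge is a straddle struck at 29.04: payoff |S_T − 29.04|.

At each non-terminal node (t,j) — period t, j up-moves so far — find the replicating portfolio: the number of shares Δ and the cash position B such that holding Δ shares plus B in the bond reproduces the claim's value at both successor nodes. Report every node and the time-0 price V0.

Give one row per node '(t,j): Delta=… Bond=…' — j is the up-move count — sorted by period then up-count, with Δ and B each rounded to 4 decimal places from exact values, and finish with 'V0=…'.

No-arbitrage ⇒ martingale measure with p* = (R−d)/(u−d) = 0.8788.
Payoff layer (t=1): V(1,0)=6.5400, V(1,1)=3.3600
  t=0,j=0: stock 30.0000 → up 32.4000 (V=3.3600), down 22.5000 (V=6.5400). Price 3.6014; hedge Δ=-0.3212, bond B=13.2378.
Self-financing check: at every node Δ·S+B equals the discounted successor values.

(0,0): Delta=-0.3212 Bond=13.2378
V0=3.6014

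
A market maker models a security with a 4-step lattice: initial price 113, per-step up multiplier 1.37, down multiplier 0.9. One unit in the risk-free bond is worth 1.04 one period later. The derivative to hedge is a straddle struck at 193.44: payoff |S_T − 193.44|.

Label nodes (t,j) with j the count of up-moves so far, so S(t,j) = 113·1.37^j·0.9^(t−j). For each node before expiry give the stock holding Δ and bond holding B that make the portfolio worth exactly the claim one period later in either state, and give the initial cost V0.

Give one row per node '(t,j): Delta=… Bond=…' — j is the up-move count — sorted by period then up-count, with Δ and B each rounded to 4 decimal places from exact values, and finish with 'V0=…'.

(0,0): Delta=-0.4533 Bond=114.9669
(1,0): Delta=-0.7664 Bond=151.4053
(1,1): Delta=0.0315 Bond=44.5149
(2,0): Delta=-1.0000 Bond=178.8462
(2,1): Delta=-0.4046 Bond=107.0548
(2,2): Delta=0.7068 Bond=-96.9230
(3,0): Delta=-1.0000 Bond=186.0000
(3,1): Delta=-1.0000 Bond=186.0000
(3,2): Delta=0.5174 Bond=-64.6544
(3,3): Delta=1.0000 Bond=-186.0000
V0=63.7452

No-arbitrage ⇒ martingale measure with p* = (R−d)/(u−d) = 0.2979.
Payoff layer (t=4): V(4,0)=119.3007, V(4,1)=80.5835, V(4,2)=21.6473, V(4,3)=68.0666, V(4,4)=204.6312
(3,0): S=82.3770. Δ = (V_up−V_dn)/(S_up−S_dn) = (80.5835−119.3007)/(112.8565−74.1393) = -1.0000. V = [p*·80.5835 + (1−p*)·119.3007]/1.04 = 103.6230. B = V − Δ·S = 186.0000.
(3,1): S=125.3961. Δ = (V_up−V_dn)/(S_up−S_dn) = (21.6473−80.5835)/(171.7927−112.8565) = -1.0000. V = [p*·21.6473 + (1−p*)·80.5835]/1.04 = 60.6039. B = V − Δ·S = 186.0000.
(3,2): S=190.8807. Δ = (V_up−V_dn)/(S_up−S_dn) = (68.0666−21.6473)/(261.5066−171.7927) = 0.5174. V = [p*·68.0666 + (1−p*)·21.6473]/1.04 = 34.1100. B = V − Δ·S = -64.6544.
(3,3): S=290.5629. Δ = (V_up−V_dn)/(S_up−S_dn) = (204.6312−68.0666)/(398.0712−261.5066) = 1.0000. V = [p*·204.6312 + (1−p*)·68.0666]/1.04 = 104.5629. B = V − Δ·S = -186.0000.
(2,0): S=91.5300. Δ = (V_up−V_dn)/(S_up−S_dn) = (60.6039−103.6230)/(125.3961−82.3770) = -1.0000. V = [p*·60.6039 + (1−p*)·103.6230]/1.04 = 87.3162. B = V − Δ·S = 178.8462.
(2,1): S=139.3290. Δ = (V_up−V_dn)/(S_up−S_dn) = (34.1100−60.6039)/(190.8807−125.3961) = -0.4046. V = [p*·34.1100 + (1−p*)·60.6039]/1.04 = 50.6847. B = V − Δ·S = 107.0548.
(2,2): S=212.0897. Δ = (V_up−V_dn)/(S_up−S_dn) = (104.5629−34.1100)/(290.5629−190.8807) = 0.7068. V = [p*·104.5629 + (1−p*)·34.1100]/1.04 = 52.9769. B = V − Δ·S = -96.9230.
(1,0): S=101.7000. Δ = (V_up−V_dn)/(S_up−S_dn) = (50.6847−87.3162)/(139.3290−91.5300) = -0.7664. V = [p*·50.6847 + (1−p*)·87.3162]/1.04 = 73.4660. B = V − Δ·S = 151.4053.
(1,1): S=154.8100. Δ = (V_up−V_dn)/(S_up−S_dn) = (52.9769−50.6847)/(212.0897−139.3290) = 0.0315. V = [p*·52.9769 + (1−p*)·50.6847]/1.04 = 49.3918. B = V − Δ·S = 44.5149.
(0,0): S=113.0000. Δ = (V_up−V_dn)/(S_up−S_dn) = (49.3918−73.4660)/(154.8100−101.7000) = -0.4533. V = [p*·49.3918 + (1−p*)·73.4660]/1.04 = 63.7452. B = V − Δ·S = 114.9669.
Root portfolio cost Δ·113+B reproduces V0=63.7452.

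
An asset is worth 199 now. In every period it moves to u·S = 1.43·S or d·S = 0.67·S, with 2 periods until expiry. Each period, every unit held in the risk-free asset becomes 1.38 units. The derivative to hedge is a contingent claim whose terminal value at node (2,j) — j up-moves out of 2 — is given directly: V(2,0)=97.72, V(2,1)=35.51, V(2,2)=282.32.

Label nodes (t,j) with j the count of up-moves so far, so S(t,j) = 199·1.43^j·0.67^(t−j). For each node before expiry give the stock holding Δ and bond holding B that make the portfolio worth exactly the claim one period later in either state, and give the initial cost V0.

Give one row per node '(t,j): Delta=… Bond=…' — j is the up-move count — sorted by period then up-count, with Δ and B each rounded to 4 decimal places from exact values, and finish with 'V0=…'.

The replicating-portfolio and risk-neutral prices coincide; use p* = (1.38−0.67)/(1.43−0.67) = 0.9342 for the latter.
Terminal payoffs: V(2,0)=97.7200, V(2,1)=35.5100, V(2,2)=282.3200
  t=1,j=0: stock 133.3300 → up 190.6619 (V=35.5100), down 89.3311 (V=97.7200). Price 28.6977; hedge Δ=-0.6139, bond B=110.5529.
  t=1,j=1: stock 284.5700 → up 406.9351 (V=282.3200), down 190.6619 (V=35.5100). Price 192.8134; hedge Δ=1.1412, bond B=-131.9366.
  t=0,j=0: stock 199.0000 → up 284.5700 (V=192.8134), down 133.3300 (V=28.6977). Price 131.8959; hedge Δ=1.0851, bond B=-84.0459.
Check: Δ(0,0)·S0 + B(0,0) = 131.8959 = V0.

(0,0): Delta=1.0851 Bond=-84.0459
(1,0): Delta=-0.6139 Bond=110.5529
(1,1): Delta=1.1412 Bond=-131.9366
V0=131.8959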